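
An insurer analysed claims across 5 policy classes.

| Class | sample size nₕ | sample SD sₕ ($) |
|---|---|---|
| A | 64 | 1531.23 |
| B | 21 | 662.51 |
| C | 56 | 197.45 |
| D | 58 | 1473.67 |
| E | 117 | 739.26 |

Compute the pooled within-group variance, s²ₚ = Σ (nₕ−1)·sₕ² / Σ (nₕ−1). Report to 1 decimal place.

A: (64−1)·1531.23² = 63·2344665.3129 = 147713914.7127
B: (21−1)·662.51² = 20·438919.5001 = 8778390.002
C: (56−1)·197.45² = 55·38986.5025 = 2144257.6375
D: (58−1)·1473.67² = 57·2171703.2689 = 123787086.3273
E: (117−1)·739.26² = 116·546505.3476 = 63394620.3216
Numerator = 345818269.0011; denominator = Σ(nₕ−1) = 311.
s²ₚ = 345818269.0011/311 = 1111955.849... → 1111955.8.

1111955.8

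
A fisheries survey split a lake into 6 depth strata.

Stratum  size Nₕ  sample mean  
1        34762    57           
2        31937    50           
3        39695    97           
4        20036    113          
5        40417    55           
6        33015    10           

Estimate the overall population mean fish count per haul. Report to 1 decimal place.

61.3

N = 199862; weights Wₕ = Nₕ/N = (0.1739, 0.1598, 0.1986, 0.1002, 0.2022, 0.1652).
x̄_st = Σ Wₕ·x̄ₕ = 0.1739·57 + 0.1598·50 + 0.1986·97 + 0.1002·113 + 0.2022·55 + 0.1652·10 ≈ 61.272...
→ 61.3.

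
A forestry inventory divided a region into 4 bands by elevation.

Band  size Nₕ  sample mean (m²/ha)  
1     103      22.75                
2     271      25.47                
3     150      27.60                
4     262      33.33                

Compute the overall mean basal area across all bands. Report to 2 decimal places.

28.14

N = 103 + 271 + 150 + 262 = 786.
The stratified mean weights each stratum mean by its population share Nₕ/N.
Σ Nₕx̄ₕ = 103·22.75 + 271·25.47 + 150·27.60 + 262·33.33 = 2343.25 + 6902.37 + 4140 + 8732.46 = 22118.08.
Divide by N: 22118.08 / 786 = 28.1401... → 28.14.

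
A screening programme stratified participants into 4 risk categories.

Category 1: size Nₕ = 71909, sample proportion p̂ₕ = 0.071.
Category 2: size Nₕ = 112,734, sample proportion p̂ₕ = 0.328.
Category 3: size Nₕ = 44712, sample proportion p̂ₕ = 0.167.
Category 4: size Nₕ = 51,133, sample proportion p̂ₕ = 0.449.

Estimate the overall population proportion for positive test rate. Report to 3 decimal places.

Wₕ = Nₕ/N with N = 280488: 0.2564, 0.4019, 0.1594, 0.1823.
p̂_st = 0.2564·0.071 + 0.4019·0.328 + 0.1594·0.167 + 0.1823·0.449 ≈ 0.25851... → 0.259.

0.259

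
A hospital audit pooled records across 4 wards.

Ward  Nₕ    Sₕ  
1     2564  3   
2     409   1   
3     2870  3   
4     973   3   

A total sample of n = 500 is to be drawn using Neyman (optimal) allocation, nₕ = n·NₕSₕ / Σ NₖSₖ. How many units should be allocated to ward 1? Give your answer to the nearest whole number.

1: NₕSₕ = 2564·3 = 7692
2: NₕSₕ = 409·1 = 409
3: NₕSₕ = 2870·3 = 8610
4: NₕSₕ = 973·3 = 2919
Σ NₕSₕ = 19630.
n_1 = 500·7692/19630 = 195.925... → 196.

196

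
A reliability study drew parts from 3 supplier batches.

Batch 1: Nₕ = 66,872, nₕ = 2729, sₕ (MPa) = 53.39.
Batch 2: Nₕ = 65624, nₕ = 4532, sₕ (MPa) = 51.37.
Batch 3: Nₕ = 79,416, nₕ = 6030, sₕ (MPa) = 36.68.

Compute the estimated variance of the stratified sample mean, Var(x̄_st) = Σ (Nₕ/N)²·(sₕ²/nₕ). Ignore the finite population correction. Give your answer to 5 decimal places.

0.19119

N = 211912; Wₕ = Nₕ/N.
batch 1: (66872/211912)²·53.39²/2729 = 0.10401449
batch 2: (65624/211912)²·51.37²/4532 = 0.05583976
batch 3: (79416/211912)²·36.68²/6030 = 0.03133619
Sum = 0.19119044 → 0.19119.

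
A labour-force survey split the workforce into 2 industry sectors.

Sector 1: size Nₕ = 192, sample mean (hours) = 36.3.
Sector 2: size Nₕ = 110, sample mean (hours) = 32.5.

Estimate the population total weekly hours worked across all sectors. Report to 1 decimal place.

1: 192·36.3 = 6969.6
2: 110·32.5 = 3575
τ̂ = Σ Nₕx̄ₕ = 10544.6.

10544.6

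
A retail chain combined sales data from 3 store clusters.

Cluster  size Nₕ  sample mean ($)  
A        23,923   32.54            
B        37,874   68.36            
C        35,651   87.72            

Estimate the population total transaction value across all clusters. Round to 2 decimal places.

6494826.78

Estimate total by summing Nₕ·x̄ₕ over strata.
23923·32.54 + 37874·68.36 + 35651·87.72 = 778454.42 + 2589066.64 + 3127305.72 = 6494826.78.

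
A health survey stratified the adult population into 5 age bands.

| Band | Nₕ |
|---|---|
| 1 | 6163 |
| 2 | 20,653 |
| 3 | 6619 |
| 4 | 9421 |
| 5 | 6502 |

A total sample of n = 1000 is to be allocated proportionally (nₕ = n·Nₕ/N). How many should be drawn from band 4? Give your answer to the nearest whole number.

191

Share of band 4 = 9421/49358 = 0.19087.
Allocate 1000 × 0.19087 = 190.871... → 191.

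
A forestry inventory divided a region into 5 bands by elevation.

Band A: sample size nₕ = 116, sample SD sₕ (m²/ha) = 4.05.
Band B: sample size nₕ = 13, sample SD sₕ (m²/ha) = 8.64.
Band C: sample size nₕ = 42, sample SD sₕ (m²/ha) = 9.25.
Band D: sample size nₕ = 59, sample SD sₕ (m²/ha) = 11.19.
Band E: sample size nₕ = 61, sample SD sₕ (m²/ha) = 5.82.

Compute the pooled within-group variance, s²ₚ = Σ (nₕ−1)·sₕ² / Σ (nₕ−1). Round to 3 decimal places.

A: (116−1)·4.05² = 115·16.4025 = 1886.2875
B: (13−1)·8.64² = 12·74.6496 = 895.7952
C: (42−1)·9.25² = 41·85.5625 = 3508.0625
D: (59−1)·11.19² = 58·125.2161 = 7262.5338
E: (61−1)·5.82² = 60·33.8724 = 2032.344
Numerator = 15585.023; denominator = Σ(nₕ−1) = 286.
s²ₚ = 15585.023/286 = 54.49309... → 54.493.

54.493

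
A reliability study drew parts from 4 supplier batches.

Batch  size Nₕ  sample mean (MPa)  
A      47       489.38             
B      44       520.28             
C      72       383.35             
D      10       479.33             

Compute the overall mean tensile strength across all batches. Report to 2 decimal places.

x̄_st = (Σ Nₕx̄ₕ) / (Σ Nₕ) = (47·489.38 + 44·520.28 + 72·383.35 + 10·479.33) / 173
= 78287.68 / 173 = 452.5299... → 452.53.

452.53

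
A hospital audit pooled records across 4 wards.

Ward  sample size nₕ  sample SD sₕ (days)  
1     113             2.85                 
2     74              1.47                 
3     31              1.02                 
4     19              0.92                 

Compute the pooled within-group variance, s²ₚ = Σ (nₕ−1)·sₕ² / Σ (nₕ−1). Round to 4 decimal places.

1: (113−1)·2.85² = 112·8.1225 = 909.72
2: (74−1)·1.47² = 73·2.1609 = 157.7457
3: (31−1)·1.02² = 30·1.0404 = 31.212
4: (19−1)·0.92² = 18·0.8464 = 15.2352
Numerator = 1113.9129; denominator = Σ(nₕ−1) = 233.
s²ₚ = 1113.9129/233 = 4.780742... → 4.7807.

4.7807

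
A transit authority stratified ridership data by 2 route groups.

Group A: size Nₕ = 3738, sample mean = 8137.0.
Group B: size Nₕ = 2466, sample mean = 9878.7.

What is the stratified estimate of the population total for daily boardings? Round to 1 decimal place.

54776980.2

Estimate total by summing Nₕ·x̄ₕ over strata.
3738·8137.0 + 2466·9878.7 = 30416106 + 24360874.2 = 54776980.2.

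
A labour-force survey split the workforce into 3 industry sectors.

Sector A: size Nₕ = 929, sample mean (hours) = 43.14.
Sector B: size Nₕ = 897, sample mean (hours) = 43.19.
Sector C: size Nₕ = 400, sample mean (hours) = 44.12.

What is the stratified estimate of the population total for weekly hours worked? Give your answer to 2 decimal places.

96466.49

A: 929·43.14 = 40077.06
B: 897·43.19 = 38741.43
C: 400·44.12 = 17648
τ̂ = Σ Nₕx̄ₕ = 96466.49.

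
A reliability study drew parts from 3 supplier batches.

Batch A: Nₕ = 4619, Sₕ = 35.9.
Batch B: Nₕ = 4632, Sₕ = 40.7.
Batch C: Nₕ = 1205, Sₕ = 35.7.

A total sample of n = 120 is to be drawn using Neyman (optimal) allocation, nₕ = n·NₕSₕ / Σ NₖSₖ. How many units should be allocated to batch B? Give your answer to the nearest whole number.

57

A: NₕSₕ = 4619·35.9 = 165822.1
B: NₕSₕ = 4632·40.7 = 188522.4
C: NₕSₕ = 1205·35.7 = 43018.5
Σ NₕSₕ = 397363.
n_B = 120·188522.4/397363 = 56.932... → 57.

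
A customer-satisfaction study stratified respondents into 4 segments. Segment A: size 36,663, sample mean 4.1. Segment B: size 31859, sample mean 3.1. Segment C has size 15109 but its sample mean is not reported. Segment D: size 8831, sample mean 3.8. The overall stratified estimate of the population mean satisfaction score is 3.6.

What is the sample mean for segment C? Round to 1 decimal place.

3.3

Σ Nₕx̄ₕ = N·μ, so 15109·x̄_C = 92462·3.6 − (36663·4.1 + 31859·3.1 + 8831·3.8).
= 332863.2 − 282639 = 50224.2.
x̄_C = 50224.2 / 15109 = 3.324... → 3.3.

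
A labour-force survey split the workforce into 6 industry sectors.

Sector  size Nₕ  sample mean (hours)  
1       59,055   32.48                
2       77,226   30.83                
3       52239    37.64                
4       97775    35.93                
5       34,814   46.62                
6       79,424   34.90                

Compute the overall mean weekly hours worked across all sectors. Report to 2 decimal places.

35.39

N = 400533; weights Wₕ = Nₕ/N = (0.1474, 0.1928, 0.1304, 0.2441, 0.0869, 0.1983).
x̄_st = Σ Wₕ·x̄ₕ = 0.1474·32.48 + 0.1928·30.83 + 0.1304·37.64 + 0.2441·35.93 + 0.0869·46.62 + 0.1983·34.90 ≈ 35.3860...
→ 35.39.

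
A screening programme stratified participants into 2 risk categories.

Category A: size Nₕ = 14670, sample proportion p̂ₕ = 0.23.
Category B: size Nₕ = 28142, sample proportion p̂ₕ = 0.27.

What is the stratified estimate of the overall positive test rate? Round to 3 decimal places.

0.256

N = 14670 + 28142 = 42812.
Overall proportion = Σ (Nₕ/N)·p̂ₕ.
Σ Nₕp̂ₕ = 3374.1 + 7598.34 = 10972.44.
10972.44 / 42812 = 0.25629... → 0.256.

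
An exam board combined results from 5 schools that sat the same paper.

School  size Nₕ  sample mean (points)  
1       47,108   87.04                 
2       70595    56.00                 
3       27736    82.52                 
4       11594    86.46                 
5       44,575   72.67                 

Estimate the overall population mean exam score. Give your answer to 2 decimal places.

72.34

N = 47108 + 70595 + 27736 + 11594 + 44575 = 201608.
The stratified mean weights each stratum mean by its population share Nₕ/N.
Σ Nₕx̄ₕ = 47108·87.04 + 70595·56.00 + 27736·82.52 + 11594·86.46 + 44575·72.67 = 4100280.32 + 3953320 + 2288774.72 + 1002417.24 + 3239265.25 = 14584057.53.
Divide by N: 14584057.53 / 201608 = 72.3387... → 72.34.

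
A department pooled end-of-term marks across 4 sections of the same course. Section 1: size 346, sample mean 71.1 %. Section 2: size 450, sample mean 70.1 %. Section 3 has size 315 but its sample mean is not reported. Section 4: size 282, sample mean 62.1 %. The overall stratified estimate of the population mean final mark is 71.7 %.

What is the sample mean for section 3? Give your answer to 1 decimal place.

83.2

Σ Nₕx̄ₕ = N·μ, so 315·x̄_3 = 1393·71.7 − (346·71.1 + 450·70.1 + 282·62.1).
= 99878.1 − 73657.8 = 26220.3.
x̄_3 = 26220.3 / 315 = 83.239... → 83.2.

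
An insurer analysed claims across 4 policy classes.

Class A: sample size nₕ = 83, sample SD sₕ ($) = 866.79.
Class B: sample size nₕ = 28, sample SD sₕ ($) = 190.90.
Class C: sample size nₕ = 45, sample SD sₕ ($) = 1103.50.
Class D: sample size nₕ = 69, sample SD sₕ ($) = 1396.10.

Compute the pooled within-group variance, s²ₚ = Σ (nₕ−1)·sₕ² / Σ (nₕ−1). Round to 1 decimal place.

1125386.5

Degrees of freedom: 82 + 27 + 44 + 68 = 221.
Σ(nₕ−1)sₕ² = 82·751324.9041 + 27·36442.81 + 44·1217712.25 + 68·1949095.21 = 248710411.2862.
s²ₚ = 248710411.2862 / 221 = 1125386.476... → 1125386.5.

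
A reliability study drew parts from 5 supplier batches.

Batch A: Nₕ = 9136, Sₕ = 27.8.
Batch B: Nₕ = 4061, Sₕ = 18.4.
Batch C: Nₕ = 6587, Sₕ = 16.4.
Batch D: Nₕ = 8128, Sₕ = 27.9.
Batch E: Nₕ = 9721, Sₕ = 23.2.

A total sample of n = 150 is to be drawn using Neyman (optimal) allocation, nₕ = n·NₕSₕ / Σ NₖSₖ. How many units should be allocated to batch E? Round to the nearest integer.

Σ NₕSₕ = 9136·27.8 + 4061·18.4 + 6587·16.4 + 8128·27.9 + 9721·23.2 = 889028.4.
Share for E: 225527.2/889028.4 = 0.25368.
n_E = 150 × 0.25368 = 38.052... → 38.

38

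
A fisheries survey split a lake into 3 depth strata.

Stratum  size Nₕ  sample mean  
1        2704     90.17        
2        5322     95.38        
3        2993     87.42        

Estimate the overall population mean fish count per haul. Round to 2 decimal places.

91.94

x̄_st = (Σ Nₕx̄ₕ) / (Σ Nₕ) = (2704·90.17 + 5322·95.38 + 2993·87.42) / 11019
= 1013080.1 / 11019 = 91.9394... → 91.94.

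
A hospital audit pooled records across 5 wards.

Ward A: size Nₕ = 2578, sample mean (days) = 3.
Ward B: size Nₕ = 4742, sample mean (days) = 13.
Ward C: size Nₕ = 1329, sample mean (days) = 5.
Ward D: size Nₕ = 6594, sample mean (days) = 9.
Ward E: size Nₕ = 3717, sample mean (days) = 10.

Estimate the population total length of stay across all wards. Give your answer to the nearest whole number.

Estimate total by summing Nₕ·x̄ₕ over strata.
2578·3 + 4742·13 + 1329·5 + 6594·9 + 3717·10 = 7734 + 61646 + 6645 + 59346 + 37170 = 172541.

172541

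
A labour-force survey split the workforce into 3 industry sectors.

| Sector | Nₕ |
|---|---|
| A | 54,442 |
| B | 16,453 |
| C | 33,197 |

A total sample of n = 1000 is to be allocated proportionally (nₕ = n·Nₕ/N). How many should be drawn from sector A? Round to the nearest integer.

N = 54442 + 16453 + 33197 = 104092.
n_A = 1000·54442/104092 = 523.018... → 523.

523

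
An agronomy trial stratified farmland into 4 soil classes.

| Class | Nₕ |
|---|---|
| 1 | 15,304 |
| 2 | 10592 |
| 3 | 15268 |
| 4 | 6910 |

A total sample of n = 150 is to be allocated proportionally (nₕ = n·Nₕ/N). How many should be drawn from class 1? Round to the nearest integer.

Share of class 1 = 15304/48074 = 0.31834.
Allocate 150 × 0.31834 = 47.751... → 48.

48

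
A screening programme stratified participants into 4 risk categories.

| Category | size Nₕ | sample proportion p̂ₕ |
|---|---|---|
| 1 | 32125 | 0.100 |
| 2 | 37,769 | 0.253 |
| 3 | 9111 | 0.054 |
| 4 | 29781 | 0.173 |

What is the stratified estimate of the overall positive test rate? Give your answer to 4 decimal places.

N = 32125 + 37769 + 9111 + 29781 = 108786.
Overall proportion = Σ (Nₕ/N)·p̂ₕ.
Σ Nₕp̂ₕ = 3212.5 + 9555.557 + 491.994 + 5152.113 = 18412.164.
18412.164 / 108786 = 0.169251... → 0.1693.

0.1693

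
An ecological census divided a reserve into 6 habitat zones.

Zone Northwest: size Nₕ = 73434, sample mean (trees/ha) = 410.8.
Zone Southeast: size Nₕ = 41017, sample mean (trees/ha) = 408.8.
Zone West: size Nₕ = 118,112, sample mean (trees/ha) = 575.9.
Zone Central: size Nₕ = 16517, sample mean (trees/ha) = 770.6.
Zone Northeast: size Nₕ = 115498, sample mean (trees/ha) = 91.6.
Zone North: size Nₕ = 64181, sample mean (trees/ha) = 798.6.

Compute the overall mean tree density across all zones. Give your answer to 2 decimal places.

442.01

N = 73434 + 41017 + 118112 + 16517 + 115498 + 64181 = 428759.
Overall mean = Σ (Nₕ/N)·x̄ₕ — weight by population share, not a simple average.
Σ Nₕx̄ₕ = 73434·410.8 + 41017·408.8 + 118112·575.9 + 16517·770.6 + 115498·91.6 + 64181·798.6 = 30166687.2 + 16767749.6 + 68020700.8 + 12728000.2 + 10579616.8 + 51254946.6 = 189517701.2.
Divide by N: 189517701.2 / 428759 = 442.0145... → 442.01.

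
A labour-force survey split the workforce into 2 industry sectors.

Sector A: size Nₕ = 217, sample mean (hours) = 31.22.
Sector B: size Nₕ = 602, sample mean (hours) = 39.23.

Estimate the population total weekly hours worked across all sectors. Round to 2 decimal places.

Population total = Σ Nₕ·x̄ₕ (each stratum's size times its mean).
217·31.22 + 602·39.23 = 6774.74 + 23616.46 = 30391.20.

30391.20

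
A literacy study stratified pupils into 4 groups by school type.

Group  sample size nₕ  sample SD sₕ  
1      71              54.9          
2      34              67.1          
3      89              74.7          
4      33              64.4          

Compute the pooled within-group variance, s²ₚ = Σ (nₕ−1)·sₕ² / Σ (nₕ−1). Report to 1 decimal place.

4409.5

Degrees of freedom: 70 + 33 + 88 + 32 = 223.
Σ(nₕ−1)sₕ² = 70·3014.01 + 33·4502.41 + 88·5580.09 + 32·4147.36 = 983323.67.
s²ₚ = 983323.67 / 223 = 4409.523... → 4409.5.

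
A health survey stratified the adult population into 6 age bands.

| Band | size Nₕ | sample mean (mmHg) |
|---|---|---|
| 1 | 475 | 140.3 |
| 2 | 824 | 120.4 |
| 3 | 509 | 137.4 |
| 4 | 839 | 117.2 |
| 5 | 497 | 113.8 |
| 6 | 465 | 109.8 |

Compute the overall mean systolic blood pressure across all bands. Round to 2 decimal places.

N = 475 + 824 + 509 + 839 + 497 + 465 = 3609.
Weight each subgroup mean by Nₕ/N and sum.
Σ Nₕx̄ₕ = 475·140.3 + 824·120.4 + 509·137.4 + 839·117.2 + 497·113.8 + 465·109.8 = 66642.5 + 99209.6 + 69936.6 + 98330.8 + 56558.6 + 51057 = 441735.1.
Divide by N: 441735.1 / 3609 = 122.3982... → 122.40.

122.40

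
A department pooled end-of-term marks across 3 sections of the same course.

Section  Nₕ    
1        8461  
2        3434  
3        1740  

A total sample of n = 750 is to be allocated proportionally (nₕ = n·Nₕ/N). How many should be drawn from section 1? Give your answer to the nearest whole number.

N = 8461 + 3434 + 1740 = 13635.
n_1 = 750·8461/13635 = 465.402... → 465.

465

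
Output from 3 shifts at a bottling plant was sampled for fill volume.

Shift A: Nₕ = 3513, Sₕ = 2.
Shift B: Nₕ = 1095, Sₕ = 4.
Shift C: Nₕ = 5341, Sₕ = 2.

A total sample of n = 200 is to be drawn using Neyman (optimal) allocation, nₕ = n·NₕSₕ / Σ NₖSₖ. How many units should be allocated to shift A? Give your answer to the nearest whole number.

64

Σ NₕSₕ = 3513·2 + 1095·4 + 5341·2 = 22088.
Share for A: 7026/22088 = 0.31809.
n_A = 200 × 0.31809 = 63.618... → 64.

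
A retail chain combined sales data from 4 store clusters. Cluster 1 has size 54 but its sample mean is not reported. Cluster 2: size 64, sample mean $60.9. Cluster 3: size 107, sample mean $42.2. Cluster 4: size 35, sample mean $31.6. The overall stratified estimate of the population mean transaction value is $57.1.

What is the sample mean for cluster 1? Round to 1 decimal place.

98.6

Σ Nₕx̄ₕ = N·μ, so 54·x̄_1 = 260·57.1 − (64·60.9 + 107·42.2 + 35·31.6).
= 14846 − 9519 = 5327.
x̄_1 = 5327 / 54 = 98.648... → 98.6.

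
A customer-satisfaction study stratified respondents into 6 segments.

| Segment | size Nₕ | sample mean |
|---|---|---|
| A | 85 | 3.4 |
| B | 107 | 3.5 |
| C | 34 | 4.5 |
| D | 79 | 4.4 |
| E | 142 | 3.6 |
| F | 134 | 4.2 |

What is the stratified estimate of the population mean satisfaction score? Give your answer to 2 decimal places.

x̄_st = (Σ Nₕx̄ₕ) / (Σ Nₕ) = (85·3.4 + 107·3.5 + 34·4.5 + 79·4.4 + 142·3.6 + 134·4.2) / 581
= 2238.1 / 581 = 3.8522... → 3.85.

3.85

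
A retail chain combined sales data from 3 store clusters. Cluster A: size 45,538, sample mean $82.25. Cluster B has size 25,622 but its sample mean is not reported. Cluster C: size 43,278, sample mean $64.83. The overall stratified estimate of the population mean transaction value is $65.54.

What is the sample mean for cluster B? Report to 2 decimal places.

37.04

Σ Nₕx̄ₕ = N·μ, so 25622·x̄_B = 114438·65.54 − (45538·82.25 + 43278·64.83).
= 7500266.52 − 6551213.24 = 949053.28.
x̄_B = 949053.28 / 25622 = 37.0406... → 37.04.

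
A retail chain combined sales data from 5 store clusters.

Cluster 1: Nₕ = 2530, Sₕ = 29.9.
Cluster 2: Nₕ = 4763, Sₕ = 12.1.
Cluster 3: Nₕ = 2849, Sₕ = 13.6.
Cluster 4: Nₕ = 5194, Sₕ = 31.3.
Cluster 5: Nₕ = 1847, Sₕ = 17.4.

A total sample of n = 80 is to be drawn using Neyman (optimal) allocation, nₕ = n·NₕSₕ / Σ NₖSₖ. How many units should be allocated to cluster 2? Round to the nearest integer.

1: NₕSₕ = 2530·29.9 = 75647
2: NₕSₕ = 4763·12.1 = 57632.3
3: NₕSₕ = 2849·13.6 = 38746.4
4: NₕSₕ = 5194·31.3 = 162572.2
5: NₕSₕ = 1847·17.4 = 32137.8
Σ NₕSₕ = 366735.7.
n_2 = 80·57632.3/366735.7 = 12.572... → 13.

13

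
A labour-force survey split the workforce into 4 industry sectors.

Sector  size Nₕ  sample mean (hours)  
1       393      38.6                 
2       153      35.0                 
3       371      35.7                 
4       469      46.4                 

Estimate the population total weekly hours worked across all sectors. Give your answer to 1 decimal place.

Estimate total by summing Nₕ·x̄ₕ over strata.
393·38.6 + 153·35.0 + 371·35.7 + 469·46.4 = 15169.8 + 5355 + 13244.7 + 21761.6 = 55531.1.

55531.1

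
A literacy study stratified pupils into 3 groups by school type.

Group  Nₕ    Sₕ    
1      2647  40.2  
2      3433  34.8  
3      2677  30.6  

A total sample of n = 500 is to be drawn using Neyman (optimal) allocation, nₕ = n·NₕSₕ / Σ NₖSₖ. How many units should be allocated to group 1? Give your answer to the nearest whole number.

Σ NₕSₕ = 2647·40.2 + 3433·34.8 + 2677·30.6 = 307794.
Share for 1: 106409.4/307794 = 0.34572.
n_1 = 500 × 0.34572 = 172.858... → 173.

173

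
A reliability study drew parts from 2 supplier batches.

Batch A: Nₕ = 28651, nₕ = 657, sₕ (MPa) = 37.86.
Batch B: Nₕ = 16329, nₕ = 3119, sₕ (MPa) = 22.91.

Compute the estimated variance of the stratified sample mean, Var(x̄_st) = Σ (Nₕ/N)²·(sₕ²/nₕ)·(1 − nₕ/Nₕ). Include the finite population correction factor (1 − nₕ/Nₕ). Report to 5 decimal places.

N = 44980; Wₕ = Nₕ/N.
batch A: (28651/44980)²·37.86²/657·(1 − 657/28651) = 0.86489162
batch B: (16329/44980)²·22.91²/3119·(1 − 3119/16329) = 0.01794148
Sum = 0.88283310 → 0.88283.

0.88283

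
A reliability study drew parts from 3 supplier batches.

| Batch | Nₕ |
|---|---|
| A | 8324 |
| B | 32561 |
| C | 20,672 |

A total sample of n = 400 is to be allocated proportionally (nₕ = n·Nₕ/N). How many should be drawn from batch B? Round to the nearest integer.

212

N = 8324 + 32561 + 20672 = 61557.
n_B = 400·32561/61557 = 211.583... → 212.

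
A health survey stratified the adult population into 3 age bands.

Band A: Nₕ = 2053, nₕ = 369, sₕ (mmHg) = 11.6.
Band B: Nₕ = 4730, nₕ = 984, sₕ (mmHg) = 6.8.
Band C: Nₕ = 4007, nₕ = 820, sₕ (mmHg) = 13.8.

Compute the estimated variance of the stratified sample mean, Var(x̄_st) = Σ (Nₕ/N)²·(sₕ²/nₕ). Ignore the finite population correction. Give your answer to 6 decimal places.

N = 10790. Term for each stratum: Wₕ²sₕ²/nₕ.
Var(x̄_st) = 0.013201541 + 0.009030299 + 0.032028759 = 0.054260599 → 0.054261.

0.054261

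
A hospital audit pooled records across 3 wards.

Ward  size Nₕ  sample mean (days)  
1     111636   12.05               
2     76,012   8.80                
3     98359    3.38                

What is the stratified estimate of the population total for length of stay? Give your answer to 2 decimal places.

2346572.82

Estimate total by summing Nₕ·x̄ₕ over strata.
111636·12.05 + 76012·8.80 + 98359·3.38 = 1345213.8 + 668905.6 + 332453.42 = 2346572.82.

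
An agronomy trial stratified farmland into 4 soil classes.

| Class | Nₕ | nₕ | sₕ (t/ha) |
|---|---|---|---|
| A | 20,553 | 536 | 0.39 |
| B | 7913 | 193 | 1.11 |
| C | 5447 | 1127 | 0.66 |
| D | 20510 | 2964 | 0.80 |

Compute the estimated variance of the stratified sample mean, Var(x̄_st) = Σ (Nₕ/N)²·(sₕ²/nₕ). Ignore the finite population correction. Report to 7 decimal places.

N = 54423. Term for each stratum: Wₕ²sₕ²/nₕ.
Var(x̄_st) = 0.0000404716 + 0.0001349603 + 0.0000038718 + 0.0000306668 = 0.0002099704 → 0.0002100.

0.0002100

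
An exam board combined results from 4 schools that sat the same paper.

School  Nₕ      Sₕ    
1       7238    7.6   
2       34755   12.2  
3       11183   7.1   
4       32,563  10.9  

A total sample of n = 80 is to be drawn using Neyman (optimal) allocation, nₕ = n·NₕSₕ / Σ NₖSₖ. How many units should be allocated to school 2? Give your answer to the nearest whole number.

37

Σ NₕSₕ = 7238·7.6 + 34755·12.2 + 11183·7.1 + 32563·10.9 = 913355.8.
Share for 2: 424011/913355.8 = 0.46423.
n_2 = 80 × 0.46423 = 37.139... → 37.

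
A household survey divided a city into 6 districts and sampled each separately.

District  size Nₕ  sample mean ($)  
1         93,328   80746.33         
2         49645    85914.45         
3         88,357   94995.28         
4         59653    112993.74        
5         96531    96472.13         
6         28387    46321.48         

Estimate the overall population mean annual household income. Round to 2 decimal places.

90315.99

x̄_st = (Σ Nₕx̄ₕ) / (Σ Nₕ) = (93328·80746.33 + 49645·85914.45 + 88357·94995.28 + 59653·112993.74 + 96531·96472.13 + 28387·46321.48) / 415901
= 37562508917.46 / 415901 = 90315.9861... → 90315.99.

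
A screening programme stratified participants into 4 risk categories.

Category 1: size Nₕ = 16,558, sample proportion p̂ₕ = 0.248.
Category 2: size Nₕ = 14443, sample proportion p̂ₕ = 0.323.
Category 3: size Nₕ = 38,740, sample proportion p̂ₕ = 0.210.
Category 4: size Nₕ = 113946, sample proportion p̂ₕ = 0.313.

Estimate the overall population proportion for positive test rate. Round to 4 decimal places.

0.2862

N = 16558 + 14443 + 38740 + 113946 = 183687.
Overall proportion = Σ (Nₕ/N)·p̂ₕ.
Σ Nₕp̂ₕ = 4106.384 + 4665.089 + 8135.4 + 35665.098 = 52571.971.
52571.971 / 183687 = 0.286204... → 0.2862.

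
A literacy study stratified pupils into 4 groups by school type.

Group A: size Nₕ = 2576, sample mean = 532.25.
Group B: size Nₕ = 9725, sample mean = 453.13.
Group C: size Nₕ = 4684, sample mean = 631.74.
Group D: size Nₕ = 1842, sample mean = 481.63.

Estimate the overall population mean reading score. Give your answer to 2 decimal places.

511.18

x̄_st = (Σ Nₕx̄ₕ) / (Σ Nₕ) = (2576·532.25 + 9725·453.13 + 4684·631.74 + 1842·481.63) / 18827
= 9623997.87 / 18827 = 511.1806... → 511.18.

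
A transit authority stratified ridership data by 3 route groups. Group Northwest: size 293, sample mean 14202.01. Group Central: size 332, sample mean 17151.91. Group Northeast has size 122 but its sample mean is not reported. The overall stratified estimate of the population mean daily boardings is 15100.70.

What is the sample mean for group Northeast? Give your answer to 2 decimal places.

11677.05

N = 293 + 332 + 122 = 747.
Overall total = μ·N = 15100.70·747 = 11280222.9.
Subtract the known strata: 293·14202.01 + 332·17151.91 = 9855623.05.
Remaining total for group Northeast: 11280222.9 − 9855623.05 = 1424599.85.
Divide by its size: 1424599.85 / 122 = 11677.0480... → 11677.05.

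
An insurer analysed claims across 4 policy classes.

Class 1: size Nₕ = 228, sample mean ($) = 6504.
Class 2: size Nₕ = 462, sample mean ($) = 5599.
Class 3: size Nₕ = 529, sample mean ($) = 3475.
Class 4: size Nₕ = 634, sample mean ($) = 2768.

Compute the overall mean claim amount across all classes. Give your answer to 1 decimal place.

4135.4

N = 1853; weights Wₕ = Nₕ/N = (0.1230, 0.2493, 0.2855, 0.3421).
x̄_st = Σ Wₕ·x̄ₕ = 0.1230·6504 + 0.2493·5599 + 0.2855·3475 + 0.3421·2768 ≈ 4135.368...
→ 4135.4.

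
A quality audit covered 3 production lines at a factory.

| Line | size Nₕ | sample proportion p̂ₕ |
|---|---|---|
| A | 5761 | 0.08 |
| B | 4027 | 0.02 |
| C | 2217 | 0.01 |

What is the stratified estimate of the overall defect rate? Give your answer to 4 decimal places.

0.0469

N = 5761 + 4027 + 2217 = 12005.
Overall proportion = Σ (Nₕ/N)·p̂ₕ.
Σ Nₕp̂ₕ = 460.88 + 80.54 + 22.17 = 563.59.
563.59 / 12005 = 0.046946... → 0.0469.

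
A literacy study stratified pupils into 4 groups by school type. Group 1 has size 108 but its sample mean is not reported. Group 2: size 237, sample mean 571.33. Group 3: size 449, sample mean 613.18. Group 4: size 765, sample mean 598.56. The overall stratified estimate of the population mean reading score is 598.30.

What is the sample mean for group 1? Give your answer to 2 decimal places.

593.78

N = 108 + 237 + 449 + 765 = 1559.
Overall total = μ·N = 598.30·1559 = 932749.7.
Subtract the known strata: 237·571.33 + 449·613.18 + 765·598.56 = 868621.43.
Remaining total for group 1: 932749.7 − 868621.43 = 64128.27.
Divide by its size: 64128.27 / 108 = 593.7803... → 593.78.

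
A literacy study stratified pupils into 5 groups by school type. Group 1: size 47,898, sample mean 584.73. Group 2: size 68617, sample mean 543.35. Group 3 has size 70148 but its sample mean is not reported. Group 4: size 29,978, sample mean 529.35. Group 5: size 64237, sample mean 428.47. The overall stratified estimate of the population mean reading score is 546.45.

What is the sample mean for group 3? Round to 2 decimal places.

Σ Nₕx̄ₕ = N·μ, so 70148·x̄_3 = 280878·546.45 − (47898·584.73 + 68617·543.35 + 29978·529.35 + 64237·428.47).
= 153485783.1 − 108682926.18 = 44802856.92.
x̄_3 = 44802856.92 / 70148 = 638.6904... → 638.69.

638.69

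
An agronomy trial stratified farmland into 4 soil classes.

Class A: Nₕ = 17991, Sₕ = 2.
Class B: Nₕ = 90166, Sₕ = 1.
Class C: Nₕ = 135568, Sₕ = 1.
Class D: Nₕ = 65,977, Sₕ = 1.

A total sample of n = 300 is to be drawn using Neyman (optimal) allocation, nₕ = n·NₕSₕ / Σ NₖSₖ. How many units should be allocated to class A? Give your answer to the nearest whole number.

33

Σ NₕSₕ = 17991·2 + 90166·1 + 135568·1 + 65977·1 = 327693.
Share for A: 35982/327693 = 0.10980.
n_A = 300 × 0.10980 = 32.941... → 33.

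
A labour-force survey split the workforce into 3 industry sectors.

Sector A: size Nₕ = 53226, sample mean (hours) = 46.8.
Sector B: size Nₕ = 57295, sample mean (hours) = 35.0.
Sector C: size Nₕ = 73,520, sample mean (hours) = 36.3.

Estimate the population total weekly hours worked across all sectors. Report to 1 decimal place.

7165077.8

A: 53226·46.8 = 2490976.8
B: 57295·35.0 = 2005325
C: 73520·36.3 = 2668776
τ̂ = Σ Nₕx̄ₕ = 7165077.8.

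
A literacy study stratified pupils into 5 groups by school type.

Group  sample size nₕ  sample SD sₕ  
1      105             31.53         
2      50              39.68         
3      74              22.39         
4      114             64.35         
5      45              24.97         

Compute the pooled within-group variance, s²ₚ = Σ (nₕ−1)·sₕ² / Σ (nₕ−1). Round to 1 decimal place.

1860.3

1: (105−1)·31.53² = 104·994.1409 = 103390.6536
2: (50−1)·39.68² = 49·1574.5024 = 77150.6176
3: (74−1)·22.39² = 73·501.3121 = 36595.7833
4: (114−1)·64.35² = 113·4140.9225 = 467924.2425
5: (45−1)·24.97² = 44·623.5009 = 27434.0396
Numerator = 712495.3366; denominator = Σ(nₕ−1) = 383.
s²ₚ = 712495.3366/383 = 1860.301... → 1860.3.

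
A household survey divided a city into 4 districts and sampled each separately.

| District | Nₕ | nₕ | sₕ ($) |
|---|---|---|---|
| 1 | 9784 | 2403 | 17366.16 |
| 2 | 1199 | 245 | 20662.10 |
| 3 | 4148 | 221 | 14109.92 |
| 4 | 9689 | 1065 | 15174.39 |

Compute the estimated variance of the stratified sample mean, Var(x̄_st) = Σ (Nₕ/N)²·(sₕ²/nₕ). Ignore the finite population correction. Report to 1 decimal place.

N = 24820; Wₕ = Nₕ/N.
district 1: (9784/24820)²·17366.16²/2403 = 19502.1799
district 2: (1199/24820)²·20662.10²/245 = 4066.4707
district 3: (4148/24820)²·14109.92²/221 = 25161.1664
district 4: (9689/24820)²·15174.39²/1065 = 32947.8616
Sum = 81677.6786 → 81677.7.

81677.7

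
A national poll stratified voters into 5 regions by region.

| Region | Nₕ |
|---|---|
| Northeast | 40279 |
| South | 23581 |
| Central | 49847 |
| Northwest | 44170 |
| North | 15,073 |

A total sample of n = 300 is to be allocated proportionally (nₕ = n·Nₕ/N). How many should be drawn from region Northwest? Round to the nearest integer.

N = 40279 + 23581 + 49847 + 44170 + 15073 = 172950.
n_Northwest = 300·44170/172950 = 76.618... → 77.

77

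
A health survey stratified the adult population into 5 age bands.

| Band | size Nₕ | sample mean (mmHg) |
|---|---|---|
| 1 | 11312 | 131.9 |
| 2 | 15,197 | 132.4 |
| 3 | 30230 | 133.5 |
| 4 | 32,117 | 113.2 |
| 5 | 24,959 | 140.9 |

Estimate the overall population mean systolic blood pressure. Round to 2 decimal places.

x̄_st = (Σ Nₕx̄ₕ) / (Σ Nₕ) = (11312·131.9 + 15197·132.4 + 30230·133.5 + 32117·113.2 + 24959·140.9) / 113815
= 14692208.1 / 113815 = 129.0885... → 129.09.

129.09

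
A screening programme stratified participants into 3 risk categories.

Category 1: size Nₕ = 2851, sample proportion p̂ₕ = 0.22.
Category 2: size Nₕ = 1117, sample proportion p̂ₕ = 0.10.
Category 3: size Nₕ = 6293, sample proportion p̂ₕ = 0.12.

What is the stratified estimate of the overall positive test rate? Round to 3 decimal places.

0.146

N = 2851 + 1117 + 6293 = 10261.
Overall proportion = Σ (Nₕ/N)·p̂ₕ.
Σ Nₕp̂ₕ = 627.22 + 111.7 + 755.16 = 1494.08.
1494.08 / 10261 = 0.14561... → 0.146.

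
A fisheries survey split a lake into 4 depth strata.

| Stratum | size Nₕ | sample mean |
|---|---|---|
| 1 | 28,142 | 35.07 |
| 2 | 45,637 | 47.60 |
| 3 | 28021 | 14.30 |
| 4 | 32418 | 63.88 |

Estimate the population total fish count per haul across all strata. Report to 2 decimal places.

5630823.28

Population total = Σ Nₕ·x̄ₕ (each stratum's size times its mean).
28142·35.07 + 45637·47.60 + 28021·14.30 + 32418·63.88 = 986939.94 + 2172321.2 + 400700.3 + 2070861.84 = 5630823.28.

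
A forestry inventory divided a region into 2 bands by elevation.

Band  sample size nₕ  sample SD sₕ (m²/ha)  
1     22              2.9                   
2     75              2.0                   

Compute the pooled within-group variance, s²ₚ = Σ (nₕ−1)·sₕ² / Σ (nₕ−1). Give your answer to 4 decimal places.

Degrees of freedom: 21 + 74 = 95.
Σ(nₕ−1)sₕ² = 21·8.41 + 74·4 = 472.61.
s²ₚ = 472.61 / 95 = 4.974842... → 4.9748.

4.9748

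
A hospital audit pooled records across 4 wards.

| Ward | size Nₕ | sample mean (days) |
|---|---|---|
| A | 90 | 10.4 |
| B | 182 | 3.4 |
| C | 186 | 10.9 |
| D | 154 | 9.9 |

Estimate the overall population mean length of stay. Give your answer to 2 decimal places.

8.34

x̄_st = (Σ Nₕx̄ₕ) / (Σ Nₕ) = (90·10.4 + 182·3.4 + 186·10.9 + 154·9.9) / 612
= 5106.8 / 612 = 8.3444... → 8.34.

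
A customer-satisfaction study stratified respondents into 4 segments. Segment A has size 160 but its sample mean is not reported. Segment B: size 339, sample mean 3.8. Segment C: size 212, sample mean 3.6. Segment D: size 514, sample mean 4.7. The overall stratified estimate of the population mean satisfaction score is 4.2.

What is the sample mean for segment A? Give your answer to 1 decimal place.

4.2

N = 160 + 339 + 212 + 514 = 1225.
Overall total = μ·N = 4.2·1225 = 5145.
Subtract the known strata: 339·3.8 + 212·3.6 + 514·4.7 = 4467.2.
Remaining total for segment A: 5145 − 4467.2 = 677.8.
Divide by its size: 677.8 / 160 = 4.236... → 4.2.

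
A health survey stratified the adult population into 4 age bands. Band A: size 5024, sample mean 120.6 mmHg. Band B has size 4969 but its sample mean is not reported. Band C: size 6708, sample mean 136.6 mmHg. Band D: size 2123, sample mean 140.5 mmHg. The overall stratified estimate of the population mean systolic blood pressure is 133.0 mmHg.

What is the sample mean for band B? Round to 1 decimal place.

N = 5024 + 4969 + 6708 + 2123 = 18824.
Overall total = μ·N = 133.0·18824 = 2503592.
Subtract the known strata: 5024·120.6 + 6708·136.6 + 2123·140.5 = 1820488.7.
Remaining total for band B: 2503592 − 1820488.7 = 683103.3.
Divide by its size: 683103.3 / 4969 = 137.473... → 137.5.

137.5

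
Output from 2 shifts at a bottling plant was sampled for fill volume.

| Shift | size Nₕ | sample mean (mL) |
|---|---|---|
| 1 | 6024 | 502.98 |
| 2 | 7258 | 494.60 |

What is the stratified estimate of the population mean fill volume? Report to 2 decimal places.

498.40

N = 6024 + 7258 = 13282.
Overall mean = Σ (Nₕ/N)·x̄ₕ — weight by population share, not a simple average.
Σ Nₕx̄ₕ = 6024·502.98 + 7258·494.60 = 3029951.52 + 3589806.8 = 6619758.32.
Divide by N: 6619758.32 / 13282 = 498.4007... → 498.40.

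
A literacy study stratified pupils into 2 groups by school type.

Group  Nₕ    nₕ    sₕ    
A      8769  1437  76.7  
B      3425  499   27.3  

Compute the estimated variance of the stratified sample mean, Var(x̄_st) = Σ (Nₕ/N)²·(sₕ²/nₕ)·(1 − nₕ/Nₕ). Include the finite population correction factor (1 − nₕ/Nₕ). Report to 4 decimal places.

N = 12194; Wₕ = Nₕ/N.
group A: (8769/12194)²·76.7²/1437·(1 − 1437/8769) = 1.7701664
group B: (3425/12194)²·27.3²/499·(1 − 499/3425) = 0.1006624
Sum = 1.8708288 → 1.8708.

1.8708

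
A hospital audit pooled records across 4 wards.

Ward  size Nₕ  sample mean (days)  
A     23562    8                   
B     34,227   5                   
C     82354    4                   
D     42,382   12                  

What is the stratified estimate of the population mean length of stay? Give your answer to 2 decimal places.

N = 23562 + 34227 + 82354 + 42382 = 182525.
The stratified mean weights each stratum mean by its population share Nₕ/N.
Σ Nₕx̄ₕ = 23562·8 + 34227·5 + 82354·4 + 42382·12 = 188496 + 171135 + 329416 + 508584 = 1197631.
Divide by N: 1197631 / 182525 = 6.5615... → 6.56.

6.56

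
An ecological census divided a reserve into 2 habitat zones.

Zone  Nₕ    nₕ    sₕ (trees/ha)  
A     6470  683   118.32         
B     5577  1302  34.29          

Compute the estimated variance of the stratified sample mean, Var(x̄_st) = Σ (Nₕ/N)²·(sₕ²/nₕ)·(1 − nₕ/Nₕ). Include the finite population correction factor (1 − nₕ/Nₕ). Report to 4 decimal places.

N = 12047; Wₕ = Nₕ/N.
zone A: (6470/12047)²·118.32²/683·(1 − 683/6470) = 5.2880501
zone B: (5577/12047)²·34.29²/1302·(1 − 1302/5577) = 0.1483553
Sum = 5.4364053 → 5.4364.

5.4364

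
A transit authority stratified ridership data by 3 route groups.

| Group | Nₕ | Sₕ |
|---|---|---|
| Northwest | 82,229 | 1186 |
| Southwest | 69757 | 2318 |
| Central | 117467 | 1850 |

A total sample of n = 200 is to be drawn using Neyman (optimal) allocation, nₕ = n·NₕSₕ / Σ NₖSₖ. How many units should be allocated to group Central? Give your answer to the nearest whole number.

Northwest: NₕSₕ = 82229·1186 = 97523594
Southwest: NₕSₕ = 69757·2318 = 161696726
Central: NₕSₕ = 117467·1850 = 217313950
Σ NₕSₕ = 476534270.
n_Central = 200·217313950/476534270 = 91.206... → 91.

91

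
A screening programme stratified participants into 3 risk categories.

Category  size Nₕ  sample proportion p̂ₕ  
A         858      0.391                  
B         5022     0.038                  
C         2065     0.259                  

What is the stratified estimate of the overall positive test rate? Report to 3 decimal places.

N = 858 + 5022 + 2065 = 7945.
Overall proportion = Σ (Nₕ/N)·p̂ₕ.
Σ Nₕp̂ₕ = 335.478 + 190.836 + 534.835 = 1061.149.
1061.149 / 7945 = 0.13356... → 0.134.

0.134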